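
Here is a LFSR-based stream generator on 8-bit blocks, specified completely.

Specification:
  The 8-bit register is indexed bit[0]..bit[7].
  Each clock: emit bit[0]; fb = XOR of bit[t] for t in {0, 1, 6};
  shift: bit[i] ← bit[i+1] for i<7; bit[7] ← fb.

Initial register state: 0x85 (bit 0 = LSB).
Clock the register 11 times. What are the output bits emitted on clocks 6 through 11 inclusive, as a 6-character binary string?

001100

reg_0 = 0x85
clock 1: out=1, reg = 0xC2
clock 2: out=0, reg = 0x61
clock 3: out=1, reg = 0x30
clock 4: out=0, reg = 0x18
clock 5: out=0, reg = 0x0C
clock 6: out=0, reg = 0x06
clock 7: out=0, reg = 0x83
clock 8: out=1, reg = 0x41
clock 9: out=1, reg = 0x20
clock 10: out=0, reg = 0x10
clock 11: out=0, reg = 0x08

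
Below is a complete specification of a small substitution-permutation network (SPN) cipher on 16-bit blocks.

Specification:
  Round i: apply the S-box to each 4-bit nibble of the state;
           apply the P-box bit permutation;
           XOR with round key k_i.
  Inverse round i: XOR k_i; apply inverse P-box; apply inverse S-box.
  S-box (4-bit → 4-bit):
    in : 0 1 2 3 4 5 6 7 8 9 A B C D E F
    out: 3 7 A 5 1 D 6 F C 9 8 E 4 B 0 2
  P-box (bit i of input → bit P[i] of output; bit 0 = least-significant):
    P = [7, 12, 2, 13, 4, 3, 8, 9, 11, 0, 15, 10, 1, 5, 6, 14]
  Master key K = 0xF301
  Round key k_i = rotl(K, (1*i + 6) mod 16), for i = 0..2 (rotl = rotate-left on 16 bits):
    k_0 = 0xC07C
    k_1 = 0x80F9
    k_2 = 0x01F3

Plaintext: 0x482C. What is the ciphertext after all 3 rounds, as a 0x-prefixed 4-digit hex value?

0xB9B1

s_0 = plaintext = 0x482C
s_1 = Round(s_0, k_0) = 0x4672
s_2 = Round(s_1, k_1) = 0x33E2
s_3 = Round(s_2, k_2) = 0xB9B1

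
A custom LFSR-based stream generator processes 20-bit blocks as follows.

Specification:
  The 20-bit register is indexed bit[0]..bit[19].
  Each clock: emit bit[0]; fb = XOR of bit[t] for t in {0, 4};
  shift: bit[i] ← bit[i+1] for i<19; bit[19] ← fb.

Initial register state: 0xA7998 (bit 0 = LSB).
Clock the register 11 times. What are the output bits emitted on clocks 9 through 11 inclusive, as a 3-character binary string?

100

reg_0 = 0xA7998
clock 1: out=0, reg = 0xD3CCC
clock 2: out=0, reg = 0x69E66
clock 3: out=0, reg = 0x34F33
clock 4: out=1, reg = 0x1A799
clock 5: out=1, reg = 0x0D3CC
clock 6: out=0, reg = 0x069E6
clock 7: out=0, reg = 0x034F3
clock 8: out=1, reg = 0x01A79
clock 9: out=1, reg = 0x00D3C
clock 10: out=0, reg = 0x8069E
clock 11: out=0, reg = 0xC034F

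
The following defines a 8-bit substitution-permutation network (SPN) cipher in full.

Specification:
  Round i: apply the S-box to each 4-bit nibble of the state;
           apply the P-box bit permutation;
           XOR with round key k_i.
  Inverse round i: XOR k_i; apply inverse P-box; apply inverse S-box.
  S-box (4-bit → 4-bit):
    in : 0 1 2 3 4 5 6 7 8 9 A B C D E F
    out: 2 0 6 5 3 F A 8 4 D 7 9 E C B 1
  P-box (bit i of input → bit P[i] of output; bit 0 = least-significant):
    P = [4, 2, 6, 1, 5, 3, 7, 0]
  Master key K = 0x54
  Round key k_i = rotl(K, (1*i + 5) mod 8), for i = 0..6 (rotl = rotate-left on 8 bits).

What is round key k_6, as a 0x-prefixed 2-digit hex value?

K = 0x54
k_0 = rotl(K, (1*0+5) mod 8) = rotl(K, 5) = 0x8A
k_1 = rotl(K, (1*1+5) mod 8) = rotl(K, 6) = 0x15
k_2 = rotl(K, (1*2+5) mod 8) = rotl(K, 7) = 0x2A
k_3 = rotl(K, (1*3+5) mod 8) = rotl(K, 0) = 0x54
k_4 = rotl(K, (1*4+5) mod 8) = rotl(K, 1) = 0xA8
k_5 = rotl(K, (1*5+5) mod 8) = rotl(K, 2) = 0x51
k_6 = rotl(K, (1*6+5) mod 8) = rotl(K, 3) = 0xA2

0xA2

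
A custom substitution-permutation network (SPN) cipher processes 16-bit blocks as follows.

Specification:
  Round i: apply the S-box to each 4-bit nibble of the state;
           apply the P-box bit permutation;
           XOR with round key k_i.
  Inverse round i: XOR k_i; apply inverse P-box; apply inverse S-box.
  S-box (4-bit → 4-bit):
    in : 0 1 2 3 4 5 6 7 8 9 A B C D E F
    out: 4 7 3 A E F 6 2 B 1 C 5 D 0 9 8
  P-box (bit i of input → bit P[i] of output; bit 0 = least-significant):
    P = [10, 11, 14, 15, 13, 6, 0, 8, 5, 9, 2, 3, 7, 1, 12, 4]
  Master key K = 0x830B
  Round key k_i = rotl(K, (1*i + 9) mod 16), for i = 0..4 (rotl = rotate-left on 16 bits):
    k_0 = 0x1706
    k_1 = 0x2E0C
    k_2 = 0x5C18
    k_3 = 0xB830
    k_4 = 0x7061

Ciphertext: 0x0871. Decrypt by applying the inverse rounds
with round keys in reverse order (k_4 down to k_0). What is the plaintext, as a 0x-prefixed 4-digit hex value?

s_0 = ciphertext = 0x0871
s_1 = InvRound(s_0, k_4) = 0xAD96
s_2 = InvRound(s_1, k_3) = 0x1BF9
s_3 = InvRound(s_2, k_2) = 0x924B
s_4 = InvRound(s_3, k_1) = 0x6018
s_5 = InvRound(s_4, k_0) = 0x44EB

0x44EB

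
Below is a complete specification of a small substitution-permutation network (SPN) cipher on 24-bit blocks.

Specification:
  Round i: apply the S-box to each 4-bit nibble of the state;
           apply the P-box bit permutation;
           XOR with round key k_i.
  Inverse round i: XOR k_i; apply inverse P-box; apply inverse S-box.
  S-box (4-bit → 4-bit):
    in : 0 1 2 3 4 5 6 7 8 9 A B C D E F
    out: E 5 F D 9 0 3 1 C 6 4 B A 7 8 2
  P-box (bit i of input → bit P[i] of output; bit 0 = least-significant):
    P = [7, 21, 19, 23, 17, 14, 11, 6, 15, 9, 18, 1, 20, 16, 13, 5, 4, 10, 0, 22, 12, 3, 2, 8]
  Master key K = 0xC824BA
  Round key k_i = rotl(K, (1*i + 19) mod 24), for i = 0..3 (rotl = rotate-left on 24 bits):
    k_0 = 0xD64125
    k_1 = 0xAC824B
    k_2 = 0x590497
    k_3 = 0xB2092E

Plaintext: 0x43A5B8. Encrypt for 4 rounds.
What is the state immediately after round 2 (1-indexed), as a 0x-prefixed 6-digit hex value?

0x7AB4ED

s_0 = plaintext = 0x43A5B8
s_1 = Round(s_0, k_0) = 0x1C3074
s_2 = Round(s_1, k_1) = 0x7AB4ED
s_3 = Round(s_2, k_2) = 0x609474
s_4 = Round(s_3, k_3) = 0x71BDA5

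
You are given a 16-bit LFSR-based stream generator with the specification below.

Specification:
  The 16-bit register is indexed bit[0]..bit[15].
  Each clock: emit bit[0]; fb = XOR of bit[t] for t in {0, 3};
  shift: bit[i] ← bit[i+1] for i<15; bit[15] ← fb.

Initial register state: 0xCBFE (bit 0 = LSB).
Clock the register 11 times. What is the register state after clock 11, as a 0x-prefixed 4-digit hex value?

0x5039

reg_0 = 0xCBFE
clock 1: out=0, reg = 0xE5FF
clock 2: out=1, reg = 0x72FF
clock 3: out=1, reg = 0x397F
clock 4: out=1, reg = 0x1CBF
clock 5: out=1, reg = 0x0E5F
clock 6: out=1, reg = 0x072F
clock 7: out=1, reg = 0x0397
clock 8: out=1, reg = 0x81CB
clock 9: out=1, reg = 0x40E5
clock 10: out=1, reg = 0xA072
clock 11: out=0, reg = 0x5039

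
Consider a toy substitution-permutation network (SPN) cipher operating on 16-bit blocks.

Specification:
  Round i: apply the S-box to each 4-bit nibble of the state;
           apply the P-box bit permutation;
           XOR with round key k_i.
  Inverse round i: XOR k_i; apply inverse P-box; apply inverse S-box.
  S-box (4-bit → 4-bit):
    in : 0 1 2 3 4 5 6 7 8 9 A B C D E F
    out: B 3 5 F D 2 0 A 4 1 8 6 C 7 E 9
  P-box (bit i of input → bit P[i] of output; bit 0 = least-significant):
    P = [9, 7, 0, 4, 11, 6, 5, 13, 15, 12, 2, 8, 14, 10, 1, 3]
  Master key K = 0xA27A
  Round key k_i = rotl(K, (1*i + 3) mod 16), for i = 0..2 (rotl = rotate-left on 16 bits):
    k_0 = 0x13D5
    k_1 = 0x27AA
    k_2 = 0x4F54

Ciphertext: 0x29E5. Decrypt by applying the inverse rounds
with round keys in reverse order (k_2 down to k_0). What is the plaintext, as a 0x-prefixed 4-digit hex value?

0x7DCC

s_0 = ciphertext = 0x29E5
s_1 = InvRound(s_0, k_2) = 0x16C3
s_2 = InvRound(s_1, k_1) = 0xA7E8
s_3 = InvRound(s_2, k_0) = 0x7DCC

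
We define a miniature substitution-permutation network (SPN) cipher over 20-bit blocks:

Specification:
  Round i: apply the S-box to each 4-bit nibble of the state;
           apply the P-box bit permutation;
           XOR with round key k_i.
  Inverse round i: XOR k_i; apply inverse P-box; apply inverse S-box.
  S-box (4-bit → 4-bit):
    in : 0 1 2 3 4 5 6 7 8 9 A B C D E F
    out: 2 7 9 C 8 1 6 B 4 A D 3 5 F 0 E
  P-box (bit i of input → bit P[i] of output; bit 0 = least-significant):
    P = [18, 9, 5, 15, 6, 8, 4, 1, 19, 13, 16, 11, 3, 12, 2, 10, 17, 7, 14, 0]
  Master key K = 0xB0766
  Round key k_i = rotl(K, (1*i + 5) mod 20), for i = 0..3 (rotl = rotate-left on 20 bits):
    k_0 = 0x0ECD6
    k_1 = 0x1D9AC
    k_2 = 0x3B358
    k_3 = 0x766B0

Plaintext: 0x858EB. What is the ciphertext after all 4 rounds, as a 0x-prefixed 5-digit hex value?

0x2D4B6

s_0 = plaintext = 0x858EB
s_1 = Round(s_0, k_0) = 0x5AEDE
s_2 = Round(s_1, k_1) = 0x3DCF2
s_3 = Round(s_2, k_2) = 0xE6647
s_4 = Round(s_3, k_3) = 0x2D4B6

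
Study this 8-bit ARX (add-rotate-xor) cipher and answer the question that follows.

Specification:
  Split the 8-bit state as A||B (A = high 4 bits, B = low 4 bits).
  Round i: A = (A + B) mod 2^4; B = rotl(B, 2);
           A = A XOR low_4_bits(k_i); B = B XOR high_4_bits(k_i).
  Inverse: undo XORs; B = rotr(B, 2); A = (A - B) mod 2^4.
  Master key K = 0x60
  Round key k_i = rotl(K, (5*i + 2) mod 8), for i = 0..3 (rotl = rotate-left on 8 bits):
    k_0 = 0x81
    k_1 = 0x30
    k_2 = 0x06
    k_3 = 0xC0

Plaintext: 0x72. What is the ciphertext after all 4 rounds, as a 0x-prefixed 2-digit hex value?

s_0 = plaintext = 0x72
s_1 = Round(s_0, k_0) = 0x80
s_2 = Round(s_1, k_1) = 0x83
s_3 = Round(s_2, k_2) = 0xDC
s_4 = Round(s_3, k_3) = 0x9F

0x9F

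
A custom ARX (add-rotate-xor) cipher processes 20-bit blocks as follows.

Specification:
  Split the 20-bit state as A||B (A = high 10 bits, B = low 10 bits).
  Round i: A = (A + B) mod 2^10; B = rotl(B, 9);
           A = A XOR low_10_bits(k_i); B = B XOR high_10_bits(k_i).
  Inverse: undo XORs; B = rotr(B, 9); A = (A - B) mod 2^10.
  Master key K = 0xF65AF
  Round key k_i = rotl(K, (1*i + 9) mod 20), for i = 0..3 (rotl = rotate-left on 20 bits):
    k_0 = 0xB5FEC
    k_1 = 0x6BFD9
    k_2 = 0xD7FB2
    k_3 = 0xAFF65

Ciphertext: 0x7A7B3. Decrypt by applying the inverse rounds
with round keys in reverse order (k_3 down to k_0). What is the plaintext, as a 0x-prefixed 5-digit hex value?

0x92928

s_0 = ciphertext = 0x7A7B3
s_1 = InvRound(s_0, k_3) = 0x1D218
s_2 = InvRound(s_1, k_2) = 0x4E28E
s_3 = InvRound(s_2, k_1) = 0x27A43
s_4 = InvRound(s_3, k_0) = 0x92928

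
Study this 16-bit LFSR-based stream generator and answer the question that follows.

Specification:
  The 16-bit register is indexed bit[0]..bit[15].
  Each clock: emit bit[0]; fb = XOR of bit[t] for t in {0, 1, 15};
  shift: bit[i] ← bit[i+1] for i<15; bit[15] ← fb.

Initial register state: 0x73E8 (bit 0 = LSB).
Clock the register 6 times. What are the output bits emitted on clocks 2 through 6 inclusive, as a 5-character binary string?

reg_0 = 0x73E8
clock 1: out=0, reg = 0x39F4
clock 2: out=0, reg = 0x1CFA
clock 3: out=0, reg = 0x8E7D
clock 4: out=1, reg = 0x473E
clock 5: out=0, reg = 0xA39F
clock 6: out=1, reg = 0xD1CF

00101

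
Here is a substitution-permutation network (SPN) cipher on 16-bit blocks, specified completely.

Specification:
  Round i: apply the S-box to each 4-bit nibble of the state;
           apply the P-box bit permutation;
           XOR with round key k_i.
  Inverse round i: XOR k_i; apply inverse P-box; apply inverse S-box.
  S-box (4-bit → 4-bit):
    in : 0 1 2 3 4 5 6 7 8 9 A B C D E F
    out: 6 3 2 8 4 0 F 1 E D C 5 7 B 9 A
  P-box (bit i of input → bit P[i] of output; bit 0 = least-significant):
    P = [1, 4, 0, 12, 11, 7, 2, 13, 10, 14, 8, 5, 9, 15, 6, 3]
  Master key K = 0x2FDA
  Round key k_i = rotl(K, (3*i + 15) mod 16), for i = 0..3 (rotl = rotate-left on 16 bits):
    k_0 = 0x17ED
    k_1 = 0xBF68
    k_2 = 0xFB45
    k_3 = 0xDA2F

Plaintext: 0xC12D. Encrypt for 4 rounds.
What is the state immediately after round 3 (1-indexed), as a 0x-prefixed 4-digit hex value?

0xCE34

s_0 = plaintext = 0xC12D
s_1 = Round(s_0, k_0) = 0xC13F
s_2 = Round(s_1, k_1) = 0x4938
s_3 = Round(s_2, k_2) = 0xCE34
s_4 = Round(s_3, k_3) = 0x7C4E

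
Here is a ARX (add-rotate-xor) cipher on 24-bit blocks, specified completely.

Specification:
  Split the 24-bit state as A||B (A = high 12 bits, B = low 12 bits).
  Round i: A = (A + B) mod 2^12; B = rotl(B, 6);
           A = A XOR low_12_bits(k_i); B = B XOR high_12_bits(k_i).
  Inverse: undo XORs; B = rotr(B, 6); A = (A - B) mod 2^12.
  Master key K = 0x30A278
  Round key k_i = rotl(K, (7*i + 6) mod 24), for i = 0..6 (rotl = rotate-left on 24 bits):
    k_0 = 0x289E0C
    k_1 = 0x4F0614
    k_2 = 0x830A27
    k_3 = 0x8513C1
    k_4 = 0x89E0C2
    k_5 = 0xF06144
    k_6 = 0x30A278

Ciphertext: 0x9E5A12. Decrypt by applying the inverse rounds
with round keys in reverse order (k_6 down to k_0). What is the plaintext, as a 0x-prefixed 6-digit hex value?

s_0 = ciphertext = 0x9E5A12
s_1 = InvRound(s_0, k_6) = 0x579624
s_2 = InvRound(s_1, k_5) = 0xB998A4
s_3 = InvRound(s_2, k_4) = 0xCDBE80
s_4 = InvRound(s_3, k_3) = 0xABF45B
s_5 = InvRound(s_4, k_2) = 0x5A7AF1
s_6 = InvRound(s_5, k_1) = 0x33B078
s_7 = InvRound(s_6, k_0) = 0x0ECC4B

0x0ECC4B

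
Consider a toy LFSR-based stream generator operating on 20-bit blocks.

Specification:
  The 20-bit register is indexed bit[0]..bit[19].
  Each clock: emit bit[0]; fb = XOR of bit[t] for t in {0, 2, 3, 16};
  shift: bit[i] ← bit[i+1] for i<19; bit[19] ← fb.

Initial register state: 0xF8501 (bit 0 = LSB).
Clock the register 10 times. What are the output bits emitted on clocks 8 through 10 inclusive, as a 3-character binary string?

010

reg_0 = 0xF8501
clock 1: out=1, reg = 0x7C280
clock 2: out=0, reg = 0xBE140
clock 3: out=0, reg = 0xDF0A0
clock 4: out=0, reg = 0xEF850
clock 5: out=0, reg = 0x77C28
clock 6: out=0, reg = 0x3BE14
clock 7: out=0, reg = 0x1DF0A
clock 8: out=0, reg = 0x0EF85
clock 9: out=1, reg = 0x077C2
clock 10: out=0, reg = 0x03BE1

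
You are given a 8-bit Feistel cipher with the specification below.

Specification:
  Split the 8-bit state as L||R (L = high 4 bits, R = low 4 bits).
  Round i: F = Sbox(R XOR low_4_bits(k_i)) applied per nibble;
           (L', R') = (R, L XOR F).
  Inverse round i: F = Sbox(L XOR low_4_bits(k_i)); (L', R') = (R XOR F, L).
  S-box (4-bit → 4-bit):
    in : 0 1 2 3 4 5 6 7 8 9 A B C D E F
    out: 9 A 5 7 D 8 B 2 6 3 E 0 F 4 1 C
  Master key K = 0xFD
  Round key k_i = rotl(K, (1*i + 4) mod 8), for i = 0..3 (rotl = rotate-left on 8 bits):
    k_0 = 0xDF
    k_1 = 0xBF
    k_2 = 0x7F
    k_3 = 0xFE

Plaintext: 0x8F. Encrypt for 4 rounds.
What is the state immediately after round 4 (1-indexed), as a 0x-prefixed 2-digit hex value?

s_0 = plaintext = 0x8F
s_1 = Round(s_0, k_0) = 0xF1
s_2 = Round(s_1, k_1) = 0x1E
s_3 = Round(s_2, k_2) = 0xEB
s_4 = Round(s_3, k_3) = 0xB6

0xB6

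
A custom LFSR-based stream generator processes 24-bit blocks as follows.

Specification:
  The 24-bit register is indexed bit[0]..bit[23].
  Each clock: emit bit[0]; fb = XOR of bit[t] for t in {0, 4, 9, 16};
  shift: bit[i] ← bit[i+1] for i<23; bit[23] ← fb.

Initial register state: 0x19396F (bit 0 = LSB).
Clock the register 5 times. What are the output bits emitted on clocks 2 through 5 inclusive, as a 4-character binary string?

1110

reg_0 = 0x19396F
clock 1: out=1, reg = 0x0C9CB7
clock 2: out=1, reg = 0x064E5B
clock 3: out=1, reg = 0x83272D
clock 4: out=1, reg = 0xC19396
clock 5: out=0, reg = 0xE0C9CB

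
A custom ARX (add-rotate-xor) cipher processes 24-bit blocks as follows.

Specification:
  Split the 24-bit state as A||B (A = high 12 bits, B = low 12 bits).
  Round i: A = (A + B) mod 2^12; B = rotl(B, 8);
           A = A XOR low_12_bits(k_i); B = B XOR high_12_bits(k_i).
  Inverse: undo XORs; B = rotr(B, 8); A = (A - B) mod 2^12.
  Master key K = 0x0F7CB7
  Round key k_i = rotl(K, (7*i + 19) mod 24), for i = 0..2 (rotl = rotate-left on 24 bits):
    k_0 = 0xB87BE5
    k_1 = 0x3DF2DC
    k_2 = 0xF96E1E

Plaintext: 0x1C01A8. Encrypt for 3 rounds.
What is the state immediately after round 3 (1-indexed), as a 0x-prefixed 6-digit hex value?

0x3C2978

s_0 = plaintext = 0x1C01A8
s_1 = Round(s_0, k_0) = 0x88D39D
s_2 = Round(s_1, k_1) = 0xEF6EE6
s_3 = Round(s_2, k_2) = 0x3C2978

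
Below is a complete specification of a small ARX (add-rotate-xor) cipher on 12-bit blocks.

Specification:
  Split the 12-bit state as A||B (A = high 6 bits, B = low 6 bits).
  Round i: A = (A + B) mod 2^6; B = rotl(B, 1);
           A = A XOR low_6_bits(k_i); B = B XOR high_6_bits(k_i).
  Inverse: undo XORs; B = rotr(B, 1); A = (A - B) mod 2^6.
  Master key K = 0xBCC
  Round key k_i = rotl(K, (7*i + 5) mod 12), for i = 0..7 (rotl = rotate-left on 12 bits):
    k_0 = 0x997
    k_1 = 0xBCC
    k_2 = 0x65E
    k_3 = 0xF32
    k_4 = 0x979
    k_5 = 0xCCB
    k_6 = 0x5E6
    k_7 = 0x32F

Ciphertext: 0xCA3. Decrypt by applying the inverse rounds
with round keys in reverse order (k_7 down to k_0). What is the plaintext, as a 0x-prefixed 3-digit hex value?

0xD78

s_0 = ciphertext = 0xCA3
s_1 = InvRound(s_0, k_7) = 0x9B7
s_2 = InvRound(s_1, k_6) = 0xC10
s_3 = InvRound(s_2, k_5) = 0x2B1
s_4 = InvRound(s_3, k_4) = 0xA4A
s_5 = InvRound(s_4, k_3) = 0x01B
s_6 = InvRound(s_5, k_2) = 0x741
s_7 = InvRound(s_6, k_1) = 0xE97
s_8 = InvRound(s_7, k_0) = 0xD78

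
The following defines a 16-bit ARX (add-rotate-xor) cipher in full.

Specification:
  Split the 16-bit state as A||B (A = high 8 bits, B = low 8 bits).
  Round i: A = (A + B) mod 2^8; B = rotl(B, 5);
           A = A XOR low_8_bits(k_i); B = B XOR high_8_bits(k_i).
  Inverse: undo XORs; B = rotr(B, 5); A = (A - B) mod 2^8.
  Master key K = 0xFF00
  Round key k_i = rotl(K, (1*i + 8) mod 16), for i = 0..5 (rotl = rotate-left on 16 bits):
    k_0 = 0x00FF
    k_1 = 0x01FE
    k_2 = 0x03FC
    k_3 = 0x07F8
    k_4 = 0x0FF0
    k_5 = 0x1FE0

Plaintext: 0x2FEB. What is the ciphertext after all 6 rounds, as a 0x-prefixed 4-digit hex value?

s_0 = plaintext = 0x2FEB
s_1 = Round(s_0, k_0) = 0xE57D
s_2 = Round(s_1, k_1) = 0x9CAE
s_3 = Round(s_2, k_2) = 0xB6D6
s_4 = Round(s_3, k_3) = 0x74DD
s_5 = Round(s_4, k_4) = 0xA1B4
s_6 = Round(s_5, k_5) = 0xB589

0xB589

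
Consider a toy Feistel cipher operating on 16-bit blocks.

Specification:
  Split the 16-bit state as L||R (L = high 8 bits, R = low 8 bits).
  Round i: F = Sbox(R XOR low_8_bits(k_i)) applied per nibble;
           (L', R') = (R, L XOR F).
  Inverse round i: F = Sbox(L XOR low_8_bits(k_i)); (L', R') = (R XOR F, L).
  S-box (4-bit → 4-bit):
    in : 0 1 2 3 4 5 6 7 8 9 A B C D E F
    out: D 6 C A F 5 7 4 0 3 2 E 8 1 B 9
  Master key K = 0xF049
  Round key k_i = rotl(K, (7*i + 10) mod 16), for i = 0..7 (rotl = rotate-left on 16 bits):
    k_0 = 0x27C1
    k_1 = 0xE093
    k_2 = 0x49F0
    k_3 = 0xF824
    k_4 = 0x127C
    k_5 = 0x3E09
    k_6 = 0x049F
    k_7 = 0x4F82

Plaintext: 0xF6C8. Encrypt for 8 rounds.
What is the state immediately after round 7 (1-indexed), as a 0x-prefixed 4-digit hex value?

0x7625

s_0 = plaintext = 0xF6C8
s_1 = Round(s_0, k_0) = 0xC825
s_2 = Round(s_1, k_1) = 0x252F
s_3 = Round(s_2, k_2) = 0x2F3C
s_4 = Round(s_3, k_3) = 0x3C4F
s_5 = Round(s_4, k_4) = 0x4F96
s_6 = Round(s_5, k_5) = 0x9676
s_7 = Round(s_6, k_6) = 0x7625
s_8 = Round(s_7, k_7) = 0x2552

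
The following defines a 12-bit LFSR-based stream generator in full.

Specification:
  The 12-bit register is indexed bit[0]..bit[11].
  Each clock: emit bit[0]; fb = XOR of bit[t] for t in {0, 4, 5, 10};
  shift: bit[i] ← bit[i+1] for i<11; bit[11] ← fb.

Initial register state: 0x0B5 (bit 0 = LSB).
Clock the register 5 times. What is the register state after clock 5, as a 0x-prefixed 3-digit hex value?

reg_0 = 0x0B5
clock 1: out=1, reg = 0x85A
clock 2: out=0, reg = 0xC2D
clock 3: out=1, reg = 0xE16
clock 4: out=0, reg = 0x70B
clock 5: out=1, reg = 0x385

0x385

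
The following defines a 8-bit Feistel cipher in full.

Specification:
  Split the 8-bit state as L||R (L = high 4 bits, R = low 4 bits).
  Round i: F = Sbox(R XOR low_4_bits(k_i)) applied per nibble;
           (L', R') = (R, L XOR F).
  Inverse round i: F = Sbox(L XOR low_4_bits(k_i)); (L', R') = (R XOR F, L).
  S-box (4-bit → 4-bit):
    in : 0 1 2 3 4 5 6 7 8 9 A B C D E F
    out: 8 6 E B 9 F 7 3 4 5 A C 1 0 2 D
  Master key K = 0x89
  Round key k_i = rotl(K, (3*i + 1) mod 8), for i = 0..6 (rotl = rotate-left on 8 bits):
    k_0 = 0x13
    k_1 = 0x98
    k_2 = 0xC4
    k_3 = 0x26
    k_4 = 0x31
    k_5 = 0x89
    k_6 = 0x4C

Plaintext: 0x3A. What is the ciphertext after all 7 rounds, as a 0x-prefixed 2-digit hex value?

s_0 = plaintext = 0x3A
s_1 = Round(s_0, k_0) = 0xA6
s_2 = Round(s_1, k_1) = 0x68
s_3 = Round(s_2, k_2) = 0x87
s_4 = Round(s_3, k_3) = 0x7E
s_5 = Round(s_4, k_4) = 0xEA
s_6 = Round(s_5, k_5) = 0xA5
s_7 = Round(s_6, k_6) = 0x5F

0x5F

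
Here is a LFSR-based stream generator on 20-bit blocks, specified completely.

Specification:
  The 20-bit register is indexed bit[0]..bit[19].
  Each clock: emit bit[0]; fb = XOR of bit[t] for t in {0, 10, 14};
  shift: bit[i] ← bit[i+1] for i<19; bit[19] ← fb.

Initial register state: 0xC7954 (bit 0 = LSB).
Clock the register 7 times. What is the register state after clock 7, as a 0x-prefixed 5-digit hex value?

reg_0 = 0xC7954
clock 1: out=0, reg = 0xE3CAA
clock 2: out=0, reg = 0xF1E55
clock 3: out=1, reg = 0x78F2A
clock 4: out=0, reg = 0xBC795
clock 5: out=1, reg = 0xDE3CA
clock 6: out=0, reg = 0xEF1E5
clock 7: out=1, reg = 0x778F2

0x778F2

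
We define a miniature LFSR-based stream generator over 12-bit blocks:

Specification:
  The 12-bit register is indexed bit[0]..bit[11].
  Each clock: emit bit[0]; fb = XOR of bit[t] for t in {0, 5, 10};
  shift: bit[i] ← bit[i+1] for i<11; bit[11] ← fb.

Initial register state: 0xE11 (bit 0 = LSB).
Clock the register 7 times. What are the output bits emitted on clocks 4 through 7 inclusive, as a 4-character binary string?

reg_0 = 0xE11
clock 1: out=1, reg = 0x708
clock 2: out=0, reg = 0xB84
clock 3: out=0, reg = 0x5C2
clock 4: out=0, reg = 0xAE1
clock 5: out=1, reg = 0x570
clock 6: out=0, reg = 0x2B8
clock 7: out=0, reg = 0x95C

0100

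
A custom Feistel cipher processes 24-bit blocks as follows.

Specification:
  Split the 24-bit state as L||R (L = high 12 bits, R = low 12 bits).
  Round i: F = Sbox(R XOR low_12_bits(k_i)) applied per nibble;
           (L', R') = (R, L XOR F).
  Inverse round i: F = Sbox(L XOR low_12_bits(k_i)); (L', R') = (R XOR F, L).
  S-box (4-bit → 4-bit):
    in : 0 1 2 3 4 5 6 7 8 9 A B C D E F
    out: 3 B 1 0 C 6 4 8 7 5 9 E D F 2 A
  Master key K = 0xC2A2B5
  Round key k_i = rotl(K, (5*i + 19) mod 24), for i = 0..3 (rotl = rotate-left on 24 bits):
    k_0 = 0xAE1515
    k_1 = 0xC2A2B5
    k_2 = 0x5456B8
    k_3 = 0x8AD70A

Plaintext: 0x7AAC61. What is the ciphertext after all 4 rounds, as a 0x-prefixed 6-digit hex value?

s_0 = plaintext = 0x7AAC61
s_1 = Round(s_0, k_0) = 0xC61226
s_2 = Round(s_1, k_1) = 0x226F31
s_3 = Round(s_2, k_2) = 0xF31753
s_4 = Round(s_3, k_3) = 0x753C54

0x753C54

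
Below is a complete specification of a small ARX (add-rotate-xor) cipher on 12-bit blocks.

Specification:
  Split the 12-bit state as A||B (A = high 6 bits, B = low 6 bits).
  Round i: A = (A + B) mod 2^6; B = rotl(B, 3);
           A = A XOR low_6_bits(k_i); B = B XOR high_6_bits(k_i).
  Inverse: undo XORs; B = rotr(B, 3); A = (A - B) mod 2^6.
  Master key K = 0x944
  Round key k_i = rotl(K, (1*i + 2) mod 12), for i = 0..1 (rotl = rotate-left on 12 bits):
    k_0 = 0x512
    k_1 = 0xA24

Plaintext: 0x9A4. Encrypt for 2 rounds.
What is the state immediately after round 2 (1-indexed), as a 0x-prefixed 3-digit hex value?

s_0 = plaintext = 0x9A4
s_1 = Round(s_0, k_0) = 0x630
s_2 = Round(s_1, k_1) = 0xB2E

0xB2E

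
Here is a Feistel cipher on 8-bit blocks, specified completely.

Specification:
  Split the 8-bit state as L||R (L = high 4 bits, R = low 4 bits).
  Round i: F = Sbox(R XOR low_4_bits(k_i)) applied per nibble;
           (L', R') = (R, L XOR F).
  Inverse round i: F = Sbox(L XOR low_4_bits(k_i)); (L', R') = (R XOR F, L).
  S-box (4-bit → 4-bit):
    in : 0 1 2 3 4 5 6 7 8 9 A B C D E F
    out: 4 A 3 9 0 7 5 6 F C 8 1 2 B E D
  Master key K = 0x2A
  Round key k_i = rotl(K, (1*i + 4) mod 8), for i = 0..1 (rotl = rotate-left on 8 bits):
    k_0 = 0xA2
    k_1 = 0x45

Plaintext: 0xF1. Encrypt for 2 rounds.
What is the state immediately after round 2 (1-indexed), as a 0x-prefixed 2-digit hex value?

s_0 = plaintext = 0xF1
s_1 = Round(s_0, k_0) = 0x16
s_2 = Round(s_1, k_1) = 0x68

0x68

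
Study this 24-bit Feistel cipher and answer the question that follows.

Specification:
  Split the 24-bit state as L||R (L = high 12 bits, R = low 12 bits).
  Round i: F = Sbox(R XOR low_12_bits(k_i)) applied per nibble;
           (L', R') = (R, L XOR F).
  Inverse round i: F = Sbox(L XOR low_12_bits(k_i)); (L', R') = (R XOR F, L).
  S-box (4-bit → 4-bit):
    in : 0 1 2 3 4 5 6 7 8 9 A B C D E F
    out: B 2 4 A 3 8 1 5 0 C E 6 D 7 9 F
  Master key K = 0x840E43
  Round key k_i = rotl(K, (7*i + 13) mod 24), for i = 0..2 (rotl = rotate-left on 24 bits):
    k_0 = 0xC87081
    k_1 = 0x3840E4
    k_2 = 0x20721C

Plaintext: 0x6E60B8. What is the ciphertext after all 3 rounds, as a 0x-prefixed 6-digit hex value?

0x75157D

s_0 = plaintext = 0x6E60B8
s_1 = Round(s_0, k_0) = 0x0B8D4A
s_2 = Round(s_1, k_1) = 0xD4A751
s_3 = Round(s_2, k_2) = 0x75157D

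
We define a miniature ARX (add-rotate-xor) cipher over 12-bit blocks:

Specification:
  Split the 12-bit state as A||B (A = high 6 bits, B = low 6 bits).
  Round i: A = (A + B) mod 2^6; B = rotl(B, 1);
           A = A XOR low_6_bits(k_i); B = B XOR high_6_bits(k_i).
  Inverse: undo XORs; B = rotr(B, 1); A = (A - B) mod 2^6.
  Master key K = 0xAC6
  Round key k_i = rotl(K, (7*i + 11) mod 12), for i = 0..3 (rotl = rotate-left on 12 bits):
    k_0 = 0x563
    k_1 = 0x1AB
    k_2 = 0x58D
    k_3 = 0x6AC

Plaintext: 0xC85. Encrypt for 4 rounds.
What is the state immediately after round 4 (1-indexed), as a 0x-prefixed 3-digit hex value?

s_0 = plaintext = 0xC85
s_1 = Round(s_0, k_0) = 0x51F
s_2 = Round(s_1, k_1) = 0x638
s_3 = Round(s_2, k_2) = 0x767
s_4 = Round(s_3, k_3) = 0xA15

0xA15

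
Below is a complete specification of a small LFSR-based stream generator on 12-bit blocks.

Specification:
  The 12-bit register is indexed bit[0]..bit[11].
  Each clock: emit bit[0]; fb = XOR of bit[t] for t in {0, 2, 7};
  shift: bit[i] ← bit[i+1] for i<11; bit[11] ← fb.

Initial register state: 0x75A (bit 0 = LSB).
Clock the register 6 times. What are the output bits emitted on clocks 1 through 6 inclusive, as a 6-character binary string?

010110

reg_0 = 0x75A
clock 1: out=0, reg = 0x3AD
clock 2: out=1, reg = 0x9D6
clock 3: out=0, reg = 0x4EB
clock 4: out=1, reg = 0x275
clock 5: out=1, reg = 0x13A
clock 6: out=0, reg = 0x09D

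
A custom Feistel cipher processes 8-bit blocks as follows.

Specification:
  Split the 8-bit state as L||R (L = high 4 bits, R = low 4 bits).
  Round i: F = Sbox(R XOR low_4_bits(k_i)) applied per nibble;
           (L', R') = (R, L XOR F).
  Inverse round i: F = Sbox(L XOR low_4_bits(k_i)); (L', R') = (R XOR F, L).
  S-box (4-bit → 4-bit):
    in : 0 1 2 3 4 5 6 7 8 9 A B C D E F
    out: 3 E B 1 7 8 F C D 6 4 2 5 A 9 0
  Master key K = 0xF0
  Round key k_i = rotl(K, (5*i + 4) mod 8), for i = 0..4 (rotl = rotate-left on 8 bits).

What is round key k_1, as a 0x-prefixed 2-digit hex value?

K = 0xF0
k_0 = rotl(K, (5*0+4) mod 8) = rotl(K, 4) = 0x0F
k_1 = rotl(K, (5*1+4) mod 8) = rotl(K, 1) = 0xE1

0xE1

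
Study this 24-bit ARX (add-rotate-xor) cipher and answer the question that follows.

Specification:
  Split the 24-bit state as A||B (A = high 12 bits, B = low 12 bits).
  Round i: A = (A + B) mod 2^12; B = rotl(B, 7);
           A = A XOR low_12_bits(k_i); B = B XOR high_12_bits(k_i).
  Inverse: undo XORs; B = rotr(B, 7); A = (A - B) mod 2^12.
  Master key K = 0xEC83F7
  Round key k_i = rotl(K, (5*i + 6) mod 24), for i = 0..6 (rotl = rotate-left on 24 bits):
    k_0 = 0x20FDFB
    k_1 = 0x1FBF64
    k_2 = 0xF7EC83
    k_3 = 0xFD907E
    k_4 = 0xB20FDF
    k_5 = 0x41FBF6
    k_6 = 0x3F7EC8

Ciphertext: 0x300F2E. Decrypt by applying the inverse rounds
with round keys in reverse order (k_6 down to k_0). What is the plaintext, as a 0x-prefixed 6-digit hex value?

s_0 = ciphertext = 0x300F2E
s_1 = InvRound(s_0, k_6) = 0x28FB39
s_2 = InvRound(s_1, k_5) = 0x49B4DE
s_3 = InvRound(s_2, k_4) = 0xB65FDF
s_4 = InvRound(s_3, k_3) = 0xA5B0C0
s_5 = InvRound(s_4, k_2) = 0xEF97DF
s_6 = InvRound(s_5, k_1) = 0xD1148C
s_7 = InvRound(s_6, k_0) = 0x07D06D

0x07D06D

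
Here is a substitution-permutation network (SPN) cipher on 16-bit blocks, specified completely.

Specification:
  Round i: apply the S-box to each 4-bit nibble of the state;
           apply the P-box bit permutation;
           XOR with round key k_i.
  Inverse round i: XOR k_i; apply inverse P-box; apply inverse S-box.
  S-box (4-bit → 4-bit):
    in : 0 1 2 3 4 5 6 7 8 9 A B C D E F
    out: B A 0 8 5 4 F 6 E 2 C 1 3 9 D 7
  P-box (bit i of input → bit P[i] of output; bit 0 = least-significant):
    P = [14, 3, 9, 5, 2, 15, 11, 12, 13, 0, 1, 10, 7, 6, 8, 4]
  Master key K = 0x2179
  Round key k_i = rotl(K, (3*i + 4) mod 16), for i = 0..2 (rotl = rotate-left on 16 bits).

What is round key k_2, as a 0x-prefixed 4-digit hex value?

K = 0x2179
k_0 = rotl(K, (3*0+4) mod 16) = rotl(K, 4) = 0x1792
k_1 = rotl(K, (3*1+4) mod 16) = rotl(K, 7) = 0xBC90
k_2 = rotl(K, (3*2+4) mod 16) = rotl(K, 10) = 0xE485

0xE485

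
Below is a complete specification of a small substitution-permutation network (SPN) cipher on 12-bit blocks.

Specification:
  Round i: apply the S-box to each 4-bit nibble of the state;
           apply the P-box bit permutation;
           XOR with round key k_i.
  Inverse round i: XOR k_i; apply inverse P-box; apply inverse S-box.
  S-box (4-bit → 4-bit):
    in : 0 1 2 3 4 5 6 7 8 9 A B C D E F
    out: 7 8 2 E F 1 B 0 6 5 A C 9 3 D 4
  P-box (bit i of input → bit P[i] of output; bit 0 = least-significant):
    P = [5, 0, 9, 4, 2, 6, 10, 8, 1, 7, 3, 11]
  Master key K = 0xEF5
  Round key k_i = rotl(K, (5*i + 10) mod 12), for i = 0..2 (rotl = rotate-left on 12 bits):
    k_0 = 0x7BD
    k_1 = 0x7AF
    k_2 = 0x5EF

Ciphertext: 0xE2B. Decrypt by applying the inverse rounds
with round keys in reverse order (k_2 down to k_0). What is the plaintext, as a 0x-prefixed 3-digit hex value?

0x4B7

s_0 = ciphertext = 0xE2B
s_1 = InvRound(s_0, k_2) = 0xA6F
s_2 = InvRound(s_1, k_1) = 0xA37
s_3 = InvRound(s_2, k_0) = 0x4B7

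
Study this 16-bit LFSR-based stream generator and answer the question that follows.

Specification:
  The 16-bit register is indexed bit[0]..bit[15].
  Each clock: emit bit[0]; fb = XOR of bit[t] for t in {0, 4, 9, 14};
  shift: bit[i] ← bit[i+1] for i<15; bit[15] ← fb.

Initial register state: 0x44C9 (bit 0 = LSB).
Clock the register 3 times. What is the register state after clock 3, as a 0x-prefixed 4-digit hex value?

reg_0 = 0x44C9
clock 1: out=1, reg = 0x2264
clock 2: out=0, reg = 0x9132
clock 3: out=0, reg = 0xC899

0xC899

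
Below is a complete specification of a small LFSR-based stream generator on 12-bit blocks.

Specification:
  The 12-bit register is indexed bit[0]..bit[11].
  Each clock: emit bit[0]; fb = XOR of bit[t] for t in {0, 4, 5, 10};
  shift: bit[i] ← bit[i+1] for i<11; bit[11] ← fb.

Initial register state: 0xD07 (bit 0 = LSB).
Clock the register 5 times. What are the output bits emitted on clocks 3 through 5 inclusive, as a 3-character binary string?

100

reg_0 = 0xD07
clock 1: out=1, reg = 0x683
clock 2: out=1, reg = 0x341
clock 3: out=1, reg = 0x9A0
clock 4: out=0, reg = 0xCD0
clock 5: out=0, reg = 0x668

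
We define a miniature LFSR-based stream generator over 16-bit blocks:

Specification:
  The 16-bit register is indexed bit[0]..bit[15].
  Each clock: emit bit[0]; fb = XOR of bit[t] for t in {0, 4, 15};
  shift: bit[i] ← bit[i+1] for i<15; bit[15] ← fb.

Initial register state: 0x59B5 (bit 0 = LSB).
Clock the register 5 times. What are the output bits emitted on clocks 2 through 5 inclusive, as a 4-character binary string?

0101

reg_0 = 0x59B5
clock 1: out=1, reg = 0x2CDA
clock 2: out=0, reg = 0x966D
clock 3: out=1, reg = 0x4B36
clock 4: out=0, reg = 0xA59B
clock 5: out=1, reg = 0xD2CD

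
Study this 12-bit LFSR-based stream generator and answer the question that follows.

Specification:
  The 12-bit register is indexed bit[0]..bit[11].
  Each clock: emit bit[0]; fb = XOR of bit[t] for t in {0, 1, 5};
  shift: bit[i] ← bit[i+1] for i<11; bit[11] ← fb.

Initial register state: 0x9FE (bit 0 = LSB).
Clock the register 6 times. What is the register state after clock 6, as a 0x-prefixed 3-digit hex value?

0x3A7

reg_0 = 0x9FE
clock 1: out=0, reg = 0x4FF
clock 2: out=1, reg = 0xA7F
clock 3: out=1, reg = 0xD3F
clock 4: out=1, reg = 0xE9F
clock 5: out=1, reg = 0x74F
clock 6: out=1, reg = 0x3A7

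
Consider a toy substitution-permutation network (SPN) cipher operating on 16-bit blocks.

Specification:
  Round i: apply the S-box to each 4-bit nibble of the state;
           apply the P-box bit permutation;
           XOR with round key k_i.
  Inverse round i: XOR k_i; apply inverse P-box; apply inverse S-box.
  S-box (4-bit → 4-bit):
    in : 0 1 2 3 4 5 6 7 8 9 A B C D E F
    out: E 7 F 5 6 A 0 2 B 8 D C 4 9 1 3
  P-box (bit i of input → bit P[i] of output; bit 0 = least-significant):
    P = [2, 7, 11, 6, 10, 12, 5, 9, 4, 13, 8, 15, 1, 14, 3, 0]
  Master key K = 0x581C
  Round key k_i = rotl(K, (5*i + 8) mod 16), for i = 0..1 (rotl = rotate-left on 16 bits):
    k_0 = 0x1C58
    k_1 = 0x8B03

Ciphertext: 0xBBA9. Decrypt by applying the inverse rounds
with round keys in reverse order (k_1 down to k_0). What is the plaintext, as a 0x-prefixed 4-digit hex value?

0xA193

s_0 = ciphertext = 0xBBA9
s_1 = InvRound(s_0, k_1) = 0x3747
s_2 = InvRound(s_1, k_0) = 0xA193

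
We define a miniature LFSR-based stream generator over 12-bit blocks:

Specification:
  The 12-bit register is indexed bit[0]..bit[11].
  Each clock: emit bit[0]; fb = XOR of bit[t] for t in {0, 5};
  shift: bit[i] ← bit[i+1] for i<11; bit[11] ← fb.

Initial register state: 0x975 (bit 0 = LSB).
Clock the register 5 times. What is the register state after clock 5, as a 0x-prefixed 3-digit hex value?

0xF4B

reg_0 = 0x975
clock 1: out=1, reg = 0x4BA
clock 2: out=0, reg = 0xA5D
clock 3: out=1, reg = 0xD2E
clock 4: out=0, reg = 0xE97
clock 5: out=1, reg = 0xF4B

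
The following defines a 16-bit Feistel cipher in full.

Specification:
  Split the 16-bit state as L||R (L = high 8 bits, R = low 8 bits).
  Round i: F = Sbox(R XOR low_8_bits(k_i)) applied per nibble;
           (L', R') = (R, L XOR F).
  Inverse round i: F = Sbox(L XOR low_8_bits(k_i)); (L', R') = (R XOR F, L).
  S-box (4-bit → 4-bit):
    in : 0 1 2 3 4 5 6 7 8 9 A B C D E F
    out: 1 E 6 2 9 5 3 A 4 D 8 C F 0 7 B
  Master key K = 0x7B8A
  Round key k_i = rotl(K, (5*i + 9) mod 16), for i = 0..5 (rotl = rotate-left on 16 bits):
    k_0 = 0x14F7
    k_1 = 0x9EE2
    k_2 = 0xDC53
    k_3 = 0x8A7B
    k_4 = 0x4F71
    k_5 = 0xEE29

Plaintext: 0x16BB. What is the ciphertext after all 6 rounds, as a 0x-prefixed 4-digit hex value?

s_0 = plaintext = 0x16BB
s_1 = Round(s_0, k_0) = 0xBB89
s_2 = Round(s_1, k_1) = 0x8987
s_3 = Round(s_2, k_2) = 0x8780
s_4 = Round(s_3, k_3) = 0x803B
s_5 = Round(s_4, k_4) = 0x3B18
s_6 = Round(s_5, k_5) = 0x1815

0x1815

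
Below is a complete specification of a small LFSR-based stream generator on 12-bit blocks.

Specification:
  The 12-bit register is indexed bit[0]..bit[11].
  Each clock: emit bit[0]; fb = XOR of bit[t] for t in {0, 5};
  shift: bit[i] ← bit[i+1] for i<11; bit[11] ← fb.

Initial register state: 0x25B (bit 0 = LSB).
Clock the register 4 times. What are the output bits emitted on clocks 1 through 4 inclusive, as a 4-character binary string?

reg_0 = 0x25B
clock 1: out=1, reg = 0x92D
clock 2: out=1, reg = 0x496
clock 3: out=0, reg = 0x24B
clock 4: out=1, reg = 0x925

1101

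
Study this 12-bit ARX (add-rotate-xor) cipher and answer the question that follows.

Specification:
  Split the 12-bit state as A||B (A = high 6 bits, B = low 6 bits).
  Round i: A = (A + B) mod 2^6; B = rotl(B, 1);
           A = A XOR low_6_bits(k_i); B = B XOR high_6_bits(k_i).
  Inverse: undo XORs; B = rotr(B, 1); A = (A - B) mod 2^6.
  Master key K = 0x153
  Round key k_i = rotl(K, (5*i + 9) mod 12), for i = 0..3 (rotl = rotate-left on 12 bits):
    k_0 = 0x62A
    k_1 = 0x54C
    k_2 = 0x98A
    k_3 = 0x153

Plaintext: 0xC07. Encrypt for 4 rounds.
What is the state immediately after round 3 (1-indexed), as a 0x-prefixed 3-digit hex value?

0xC95

s_0 = plaintext = 0xC07
s_1 = Round(s_0, k_0) = 0x756
s_2 = Round(s_1, k_1) = 0xFF9
s_3 = Round(s_2, k_2) = 0xC95
s_4 = Round(s_3, k_3) = 0x52F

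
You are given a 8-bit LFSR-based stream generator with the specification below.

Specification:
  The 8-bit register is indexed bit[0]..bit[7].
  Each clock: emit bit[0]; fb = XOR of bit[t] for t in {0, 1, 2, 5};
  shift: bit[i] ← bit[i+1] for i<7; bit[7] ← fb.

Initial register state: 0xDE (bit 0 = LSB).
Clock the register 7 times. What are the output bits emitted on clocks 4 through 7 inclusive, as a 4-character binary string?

1101

reg_0 = 0xDE
clock 1: out=0, reg = 0x6F
clock 2: out=1, reg = 0x37
clock 3: out=1, reg = 0x1B
clock 4: out=1, reg = 0x0D
clock 5: out=1, reg = 0x06
clock 6: out=0, reg = 0x03
clock 7: out=1, reg = 0x01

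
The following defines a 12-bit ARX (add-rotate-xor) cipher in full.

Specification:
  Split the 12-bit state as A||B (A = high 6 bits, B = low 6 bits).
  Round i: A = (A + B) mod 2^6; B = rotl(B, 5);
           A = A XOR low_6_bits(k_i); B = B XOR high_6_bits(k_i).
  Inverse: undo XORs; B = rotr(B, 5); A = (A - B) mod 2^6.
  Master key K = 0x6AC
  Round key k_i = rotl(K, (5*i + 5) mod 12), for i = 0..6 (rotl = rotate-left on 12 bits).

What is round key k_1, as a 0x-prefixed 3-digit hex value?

0x1AB

K = 0x6AC
k_0 = rotl(K, (5*0+5) mod 12) = rotl(K, 5) = 0x58D
k_1 = rotl(K, (5*1+5) mod 12) = rotl(K, 10) = 0x1AB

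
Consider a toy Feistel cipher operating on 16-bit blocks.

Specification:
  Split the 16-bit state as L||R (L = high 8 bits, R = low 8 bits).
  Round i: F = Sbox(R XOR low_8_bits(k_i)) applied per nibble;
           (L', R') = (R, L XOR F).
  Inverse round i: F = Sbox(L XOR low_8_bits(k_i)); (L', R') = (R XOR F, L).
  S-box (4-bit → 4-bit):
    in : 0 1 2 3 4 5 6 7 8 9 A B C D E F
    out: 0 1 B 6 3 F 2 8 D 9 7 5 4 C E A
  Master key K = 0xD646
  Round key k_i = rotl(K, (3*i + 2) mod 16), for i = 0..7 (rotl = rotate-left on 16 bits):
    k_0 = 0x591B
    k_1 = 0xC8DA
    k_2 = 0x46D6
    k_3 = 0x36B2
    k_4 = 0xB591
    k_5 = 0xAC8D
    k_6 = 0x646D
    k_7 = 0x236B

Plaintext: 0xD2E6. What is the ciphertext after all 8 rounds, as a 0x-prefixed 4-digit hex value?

0x3790

s_0 = plaintext = 0xD2E6
s_1 = Round(s_0, k_0) = 0xE67E
s_2 = Round(s_1, k_1) = 0x7E95
s_3 = Round(s_2, k_2) = 0x9548
s_4 = Round(s_3, k_3) = 0x4832
s_5 = Round(s_4, k_4) = 0x323E
s_6 = Round(s_5, k_5) = 0x3E64
s_7 = Round(s_6, k_6) = 0x6437
s_8 = Round(s_7, k_7) = 0x3790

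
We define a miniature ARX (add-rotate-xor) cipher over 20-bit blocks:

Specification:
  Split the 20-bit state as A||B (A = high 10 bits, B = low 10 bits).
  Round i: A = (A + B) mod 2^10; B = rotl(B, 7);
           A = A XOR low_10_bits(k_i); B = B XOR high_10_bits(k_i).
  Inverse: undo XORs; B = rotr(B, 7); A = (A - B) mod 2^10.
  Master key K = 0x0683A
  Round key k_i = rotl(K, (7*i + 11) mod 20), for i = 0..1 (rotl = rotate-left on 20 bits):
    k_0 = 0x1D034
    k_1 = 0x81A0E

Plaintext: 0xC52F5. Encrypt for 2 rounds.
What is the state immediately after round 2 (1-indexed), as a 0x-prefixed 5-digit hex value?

s_0 = plaintext = 0xC52F5
s_1 = Round(s_0, k_0) = 0x8F6AA
s_2 = Round(s_1, k_1) = 0xBA753

0xBA753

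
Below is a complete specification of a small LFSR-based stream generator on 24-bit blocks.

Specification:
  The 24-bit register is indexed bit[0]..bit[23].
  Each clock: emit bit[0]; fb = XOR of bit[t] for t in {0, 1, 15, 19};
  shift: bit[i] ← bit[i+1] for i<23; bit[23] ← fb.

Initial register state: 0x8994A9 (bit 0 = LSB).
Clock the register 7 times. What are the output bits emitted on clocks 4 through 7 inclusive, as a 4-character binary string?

reg_0 = 0x8994A9
clock 1: out=1, reg = 0xC4CA54
clock 2: out=0, reg = 0xE2652A
clock 3: out=0, reg = 0xF13295
clock 4: out=1, reg = 0xF8994A
clock 5: out=0, reg = 0xFC4CA5
clock 6: out=1, reg = 0x7E2652
clock 7: out=0, reg = 0x3F1329

1010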